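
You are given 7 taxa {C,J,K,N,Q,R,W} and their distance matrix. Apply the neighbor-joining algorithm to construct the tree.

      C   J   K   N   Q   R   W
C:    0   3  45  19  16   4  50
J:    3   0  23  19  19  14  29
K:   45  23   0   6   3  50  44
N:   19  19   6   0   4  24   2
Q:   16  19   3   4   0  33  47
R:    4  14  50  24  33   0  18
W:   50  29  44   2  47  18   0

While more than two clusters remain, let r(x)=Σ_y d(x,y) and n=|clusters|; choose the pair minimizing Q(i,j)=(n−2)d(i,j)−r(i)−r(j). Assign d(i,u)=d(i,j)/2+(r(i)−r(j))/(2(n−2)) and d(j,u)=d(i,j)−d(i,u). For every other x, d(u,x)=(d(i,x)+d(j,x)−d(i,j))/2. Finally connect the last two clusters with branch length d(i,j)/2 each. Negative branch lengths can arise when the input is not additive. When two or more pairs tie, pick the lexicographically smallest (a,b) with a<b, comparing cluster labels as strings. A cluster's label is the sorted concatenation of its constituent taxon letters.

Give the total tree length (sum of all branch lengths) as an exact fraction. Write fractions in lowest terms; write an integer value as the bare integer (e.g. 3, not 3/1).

1. join K+Q (d=3, Q=-278) ⇒ KQ; edges |K|=32/5, |Q|=-17/5
  updated: d(C,KQ)=29, d(J,KQ)=39/2, d(KQ,N)=7/2, d(KQ,R)=40, d(KQ,W)=44
2. join N+W (d=2, Q=-405/2) ⇒ NW; edges |N|=-135/16, |W|=167/16
  updated: d(C,NW)=67/2, d(J,NW)=23, d(KQ,NW)=91/4, d(NW,R)=20
3. join KQ+NW (d=91/4, Q=-569/4) ⇒ KNQW; edges |KQ|=107/8, |NW|=75/8
  updated: d(C,KNQW)=159/8, d(J,KNQW)=79/8, d(KNQW,R)=149/8
4. join C+R (d=4, Q=-111/2) ⇒ CR; edges |C|=-7/16, |R|=71/16
  updated: d(CR,J)=13/2, d(CR,KNQW)=69/4
5. join CR+J (d=13/2, Q=-269/8) ⇒ CJR; edges |CR|=111/16, |J|=-7/16
  updated: d(CJR,KNQW)=165/16
6. join CJR+KNQW (d=165/16) ⇒ CJKNQRW; edges |CJR|=165/32, |KNQW|=165/32
final tree: (((C:-7/16,R:71/16):111/16,J:-7/16):165/32,((K:32/5,Q:-17/5):107/8,(N:-135/16,W:167/16):75/8):165/32)
total length: 777/16

777/16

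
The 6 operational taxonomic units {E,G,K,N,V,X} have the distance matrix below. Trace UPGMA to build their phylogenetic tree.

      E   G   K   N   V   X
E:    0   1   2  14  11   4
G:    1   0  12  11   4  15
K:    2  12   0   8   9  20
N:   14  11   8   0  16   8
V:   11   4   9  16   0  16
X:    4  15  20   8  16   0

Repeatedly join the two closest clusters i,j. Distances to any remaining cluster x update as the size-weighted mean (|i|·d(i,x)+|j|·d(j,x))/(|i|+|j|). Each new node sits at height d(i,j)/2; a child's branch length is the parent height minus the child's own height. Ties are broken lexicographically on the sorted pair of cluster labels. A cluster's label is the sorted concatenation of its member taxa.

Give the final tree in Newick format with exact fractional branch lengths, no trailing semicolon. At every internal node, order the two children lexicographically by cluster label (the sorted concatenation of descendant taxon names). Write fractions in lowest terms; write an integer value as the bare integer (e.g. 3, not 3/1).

step 1: merge (E,G) at d=1; branch lengths E→1/2, G→1/2; new cluster EG
  updated: d(EG,K)=7, d(EG,N)=25/2, d(EG,V)=15/2, d(EG,X)=19/2
step 2: merge (EG,K) at d=7; branch lengths EG→3, K→7/2; new cluster EGK
  updated: d(EGK,N)=11, d(EGK,V)=8, d(EGK,X)=13
step 3: merge (EGK,V) at d=8; branch lengths EGK→1/2, V→4; new cluster EGKV
  updated: d(EGKV,N)=49/4, d(EGKV,X)=55/4
step 4: merge (N,X) at d=8; branch lengths N→4, X→4; new cluster NX
  updated: d(EGKV,NX)=13
step 5: merge (EGKV,NX) at d=13; branch lengths EGKV→5/2, NX→5/2; new cluster EGKNVX
final tree: ((((E:1/2,G:1/2):3,K:7/2):1/2,V:4):5/2,(N:4,X:4):5/2)
total length: 25

((((E:1/2,G:1/2):3,K:7/2):1/2,V:4):5/2,(N:4,X:4):5/2)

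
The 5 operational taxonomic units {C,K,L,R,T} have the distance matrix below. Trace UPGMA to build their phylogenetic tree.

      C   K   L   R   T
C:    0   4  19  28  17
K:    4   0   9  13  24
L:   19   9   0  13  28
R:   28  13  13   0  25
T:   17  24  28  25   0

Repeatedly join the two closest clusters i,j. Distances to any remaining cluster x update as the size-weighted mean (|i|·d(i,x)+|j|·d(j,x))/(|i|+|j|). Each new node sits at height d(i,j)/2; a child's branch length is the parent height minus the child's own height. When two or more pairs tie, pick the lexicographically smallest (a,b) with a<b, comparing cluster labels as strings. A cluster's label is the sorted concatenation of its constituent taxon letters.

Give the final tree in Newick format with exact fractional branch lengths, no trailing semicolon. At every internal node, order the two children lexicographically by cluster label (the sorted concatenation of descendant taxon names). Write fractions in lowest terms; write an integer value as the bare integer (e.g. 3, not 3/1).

(((C:2,K:2):53/8,(L:13/2,R:13/2):17/8):25/8,T:47/4)

iteration 1: select C,K (d=4); attach at lengths (2, 2); label the merged cluster CK
  updated: d(CK,L)=14, d(CK,R)=41/2, d(CK,T)=41/2
iteration 2: select L,R (d=13); attach at lengths (13/2, 13/2); label the merged cluster LR
  updated: d(CK,LR)=69/4, d(LR,T)=53/2
iteration 3: select CK,LR (d=69/4); attach at lengths (53/8, 17/8); label the merged cluster CKLR
  updated: d(CKLR,T)=47/2
iteration 4: select CKLR,T (d=47/2); attach at lengths (25/8, 47/4); label the merged cluster CKLRT
final tree: (((C:2,K:2):53/8,(L:13/2,R:13/2):17/8):25/8,T:47/4)
total length: 325/8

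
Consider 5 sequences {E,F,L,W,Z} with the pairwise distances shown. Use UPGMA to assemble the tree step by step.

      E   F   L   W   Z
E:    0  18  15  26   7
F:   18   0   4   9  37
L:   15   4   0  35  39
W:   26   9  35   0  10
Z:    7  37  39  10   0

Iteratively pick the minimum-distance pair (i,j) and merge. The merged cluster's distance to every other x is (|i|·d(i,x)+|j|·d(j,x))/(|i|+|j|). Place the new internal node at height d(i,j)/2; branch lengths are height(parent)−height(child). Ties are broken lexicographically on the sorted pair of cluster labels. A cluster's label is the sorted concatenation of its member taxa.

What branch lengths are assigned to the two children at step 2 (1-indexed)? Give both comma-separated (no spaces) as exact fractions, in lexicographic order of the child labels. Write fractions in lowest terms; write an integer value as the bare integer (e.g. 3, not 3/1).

7/2,7/2

1. join F+L (d=4) ⇒ FL; edges |F|=2, |L|=2
  updated: d(E,FL)=33/2, d(FL,W)=22, d(FL,Z)=38
2. join E+Z (d=7) ⇒ EZ; edges |E|=7/2, |Z|=7/2
  updated: d(EZ,FL)=109/4, d(EZ,W)=18
3. join EZ+W (d=18) ⇒ EWZ; edges |EZ|=11/2, |W|=9
  updated: d(EWZ,FL)=51/2
4. join EWZ+FL (d=51/2) ⇒ EFLWZ; edges |EWZ|=15/4, |FL|=43/4
final tree: (((E:7/2,Z:7/2):11/2,W:9):15/4,(F:2,L:2):43/4)
total length: 40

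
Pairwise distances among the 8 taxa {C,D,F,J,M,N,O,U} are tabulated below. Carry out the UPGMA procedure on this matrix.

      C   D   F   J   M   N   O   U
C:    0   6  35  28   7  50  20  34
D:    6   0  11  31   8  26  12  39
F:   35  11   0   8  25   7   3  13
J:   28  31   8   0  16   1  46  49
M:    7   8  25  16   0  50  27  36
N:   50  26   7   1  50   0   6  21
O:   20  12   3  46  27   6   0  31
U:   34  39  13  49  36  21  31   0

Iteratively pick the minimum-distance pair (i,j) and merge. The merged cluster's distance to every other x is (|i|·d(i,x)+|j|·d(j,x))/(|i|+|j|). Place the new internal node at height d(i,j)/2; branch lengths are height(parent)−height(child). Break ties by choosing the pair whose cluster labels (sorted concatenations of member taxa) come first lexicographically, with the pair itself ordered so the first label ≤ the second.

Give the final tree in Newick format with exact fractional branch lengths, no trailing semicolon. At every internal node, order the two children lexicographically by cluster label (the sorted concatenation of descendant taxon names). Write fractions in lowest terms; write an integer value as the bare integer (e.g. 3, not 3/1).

((((C:3,D:3):3/4,M:15/4):241/24,((F:3/2,O:3/2):55/8,(J:1/2,N:1/2):63/8):65/12):359/168,U:223/14)

iteration 1: select J,N (d=1); attach at lengths (1/2, 1/2); label the merged cluster JN
  updated: d(C,JN)=39, d(D,JN)=57/2, d(F,JN)=15/2, d(JN,M)=33, d(JN,O)=26, d(JN,U)=35
iteration 2: select F,O (d=3); attach at lengths (3/2, 3/2); label the merged cluster FO
  updated: d(C,FO)=55/2, d(D,FO)=23/2, d(FO,JN)=67/4, d(FO,M)=26, d(FO,U)=22
iteration 3: select C,D (d=6); attach at lengths (3, 3); label the merged cluster CD
  updated: d(CD,FO)=39/2, d(CD,JN)=135/4, d(CD,M)=15/2, d(CD,U)=73/2
iteration 4: select CD,M (d=15/2); attach at lengths (3/4, 15/4); label the merged cluster CDM
  updated: d(CDM,FO)=65/3, d(CDM,JN)=67/2, d(CDM,U)=109/3
iteration 5: select FO,JN (d=67/4); attach at lengths (55/8, 63/8); label the merged cluster FJNO
  updated: d(CDM,FJNO)=331/12, d(FJNO,U)=57/2
iteration 6: select CDM,FJNO (d=331/12); attach at lengths (241/24, 65/12); label the merged cluster CDFJMNO
  updated: d(CDFJMNO,U)=223/7
iteration 7: select CDFJMNO,U (d=223/7); attach at lengths (359/168, 223/14); label the merged cluster CDFJMNOU
final tree: ((((C:3,D:3):3/4,M:15/4):241/24,((F:3/2,O:3/2):55/8,(J:1/2,N:1/2):63/8):65/12):359/168,U:223/14)
total length: 5273/84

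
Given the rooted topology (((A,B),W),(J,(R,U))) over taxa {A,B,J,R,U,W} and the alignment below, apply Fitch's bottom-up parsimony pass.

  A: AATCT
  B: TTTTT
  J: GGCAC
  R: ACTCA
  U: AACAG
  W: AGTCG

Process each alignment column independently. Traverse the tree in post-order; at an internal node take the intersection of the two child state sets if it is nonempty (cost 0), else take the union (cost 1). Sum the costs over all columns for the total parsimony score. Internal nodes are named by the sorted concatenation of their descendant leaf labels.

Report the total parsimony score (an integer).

14

[col 0] AB: children A:{A}, B:{T} ∪→ {A,T}; cost 1
[col 0] ABW: children AB:{A,T}, W:{A} ∩→ {A}; cost 0
[col 0] RU: children R:{A}, U:{A} ∩→ {A}; cost 0
[col 0] JRU: children J:{G}, RU:{A} ∪→ {A,G}; cost 1
[col 0] ABJRUW: children ABW:{A}, JRU:{A,G} ∩→ {A}; cost 0
[col 1] AB: children A:{A}, B:{T} ∪→ {A,T}; cost 1
[col 1] ABW: children AB:{A,T}, W:{G} ∪→ {A,G,T}; cost 1
[col 1] RU: children R:{C}, U:{A} ∪→ {A,C}; cost 1
[col 1] JRU: children J:{G}, RU:{A,C} ∪→ {A,C,G}; cost 1
[col 1] ABJRUW: children ABW:{A,G,T}, JRU:{A,C,G} ∩→ {A,G}; cost 0
[col 2] AB: children A:{T}, B:{T} ∩→ {T}; cost 0
[col 2] ABW: children AB:{T}, W:{T} ∩→ {T}; cost 0
[col 2] RU: children R:{T}, U:{C} ∪→ {C,T}; cost 1
[col 2] JRU: children J:{C}, RU:{C,T} ∩→ {C}; cost 0
[col 2] ABJRUW: children ABW:{T}, JRU:{C} ∪→ {C,T}; cost 1
[col 3] AB: children A:{C}, B:{T} ∪→ {C,T}; cost 1
[col 3] ABW: children AB:{C,T}, W:{C} ∩→ {C}; cost 0
[col 3] RU: children R:{C}, U:{A} ∪→ {A,C}; cost 1
[col 3] JRU: children J:{A}, RU:{A,C} ∩→ {A}; cost 0
[col 3] ABJRUW: children ABW:{C}, JRU:{A} ∪→ {A,C}; cost 1
[col 4] AB: children A:{T}, B:{T} ∩→ {T}; cost 0
[col 4] ABW: children AB:{T}, W:{G} ∪→ {G,T}; cost 1
[col 4] RU: children R:{A}, U:{G} ∪→ {A,G}; cost 1
[col 4] JRU: children J:{C}, RU:{A,G} ∪→ {A,C,G}; cost 1
[col 4] ABJRUW: children ABW:{G,T}, JRU:{A,C,G} ∩→ {G}; cost 0
per-site changes: [2, 4, 2, 3, 3]; total = 14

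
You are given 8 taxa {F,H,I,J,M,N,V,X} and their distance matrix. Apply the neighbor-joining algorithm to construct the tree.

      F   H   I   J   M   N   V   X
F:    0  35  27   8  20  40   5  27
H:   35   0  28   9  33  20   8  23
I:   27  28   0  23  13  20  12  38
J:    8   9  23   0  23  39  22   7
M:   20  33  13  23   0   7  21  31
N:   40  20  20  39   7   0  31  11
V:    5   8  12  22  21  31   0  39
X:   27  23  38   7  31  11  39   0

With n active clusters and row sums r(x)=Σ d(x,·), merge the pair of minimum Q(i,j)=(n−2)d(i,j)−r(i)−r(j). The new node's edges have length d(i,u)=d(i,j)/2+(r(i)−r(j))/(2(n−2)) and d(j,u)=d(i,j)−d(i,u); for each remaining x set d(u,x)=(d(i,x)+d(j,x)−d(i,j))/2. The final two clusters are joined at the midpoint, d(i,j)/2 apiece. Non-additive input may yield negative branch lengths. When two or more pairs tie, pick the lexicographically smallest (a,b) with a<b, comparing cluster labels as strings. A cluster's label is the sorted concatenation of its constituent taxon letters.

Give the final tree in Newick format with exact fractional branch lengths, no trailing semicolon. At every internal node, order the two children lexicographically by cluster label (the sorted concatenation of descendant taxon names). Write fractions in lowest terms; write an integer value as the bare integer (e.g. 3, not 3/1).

1. join N+X (d=11, Q=-278) ⇒ NX; edges |N|=29/6, |X|=37/6
  updated: d(F,NX)=28, d(H,NX)=16, d(I,NX)=47/2, d(J,NX)=35/2, d(M,NX)=27/2, d(NX,V)=59/2
2. join F+V (d=5, Q=-391/2) ⇒ FV; edges |F|=101/20, |V|=-1/20
  updated: d(FV,H)=19, d(FV,I)=17, d(FV,J)=25/2, d(FV,M)=18, d(FV,NX)=105/4
3. join H+J (d=9, Q=-154) ⇒ HJ; edges |H|=7, |J|=2
  updated: d(FV,HJ)=45/4, d(HJ,I)=21, d(HJ,M)=47/2, d(HJ,NX)=49/4
4. join FV+HJ (d=45/4, Q=-427/4) ⇒ FHJV; edges |FV|=51/8, |HJ|=39/8
  updated: d(FHJV,I)=107/8, d(FHJV,M)=121/8, d(FHJV,NX)=109/8
5. join FHJV+NX (d=109/8, Q=-131/2) ⇒ FHJNVX; edges |FHJV|=75/16, |NX|=143/16
  updated: d(FHJNVX,I)=93/8, d(FHJNVX,M)=15/2
6. join FHJNVX+I (d=93/8, Q=-257/8) ⇒ FHIJNVX; edges |FHJNVX|=49/16, |I|=137/16
  updated: d(FHIJNVX,M)=71/16
7. join FHIJNVX+M (d=71/16) ⇒ FHIJMNVX; edges |FHIJNVX|=71/32, |M|=71/32
final tree: (((((F:101/20,V:-1/20):51/8,(H:7,J:2):39/8):75/16,(N:29/6,X:37/6):143/16):49/16,I:137/16):71/32,M:71/32)
total length: 1055/16

(((((F:101/20,V:-1/20):51/8,(H:7,J:2):39/8):75/16,(N:29/6,X:37/6):143/16):49/16,I:137/16):71/32,M:71/32)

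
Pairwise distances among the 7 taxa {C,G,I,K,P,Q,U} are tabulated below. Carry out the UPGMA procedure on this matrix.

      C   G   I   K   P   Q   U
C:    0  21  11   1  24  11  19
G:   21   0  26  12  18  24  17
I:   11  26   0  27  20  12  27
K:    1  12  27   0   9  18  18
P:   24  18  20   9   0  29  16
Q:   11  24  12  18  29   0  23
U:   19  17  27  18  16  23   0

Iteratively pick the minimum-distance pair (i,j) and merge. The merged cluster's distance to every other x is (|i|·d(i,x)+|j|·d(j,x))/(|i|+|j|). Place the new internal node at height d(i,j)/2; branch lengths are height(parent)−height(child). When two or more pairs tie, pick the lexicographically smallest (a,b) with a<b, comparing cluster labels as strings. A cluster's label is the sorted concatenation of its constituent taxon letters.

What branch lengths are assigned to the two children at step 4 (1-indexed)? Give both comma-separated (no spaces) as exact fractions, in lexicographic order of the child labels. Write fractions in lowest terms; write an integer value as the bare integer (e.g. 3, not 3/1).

step 1: merge (C,K) at d=1; branch lengths C→1/2, K→1/2; new cluster CK
  updated: d(CK,G)=33/2, d(CK,I)=19, d(CK,P)=33/2, d(CK,Q)=29/2, d(CK,U)=37/2
step 2: merge (I,Q) at d=12; branch lengths I→6, Q→6; new cluster IQ
  updated: d(CK,IQ)=67/4, d(G,IQ)=25, d(IQ,P)=49/2, d(IQ,U)=25
step 3: merge (P,U) at d=16; branch lengths P→8, U→8; new cluster PU
  updated: d(CK,PU)=35/2, d(G,PU)=35/2, d(IQ,PU)=99/4
step 4: merge (CK,G) at d=33/2; branch lengths CK→31/4, G→33/4; new cluster CGK
  updated: d(CGK,IQ)=39/2, d(CGK,PU)=35/2
step 5: merge (CGK,PU) at d=35/2; branch lengths CGK→1/2, PU→3/4; new cluster CGKPU
  updated: d(CGKPU,IQ)=108/5
step 6: merge (CGKPU,IQ) at d=108/5; branch lengths CGKPU→41/20, IQ→24/5; new cluster CGIKPQU
final tree: ((((C:1/2,K:1/2):31/4,G:33/4):1/2,(P:8,U:8):3/4):41/20,(I:6,Q:6):24/5)
total length: 531/10

31/4,33/4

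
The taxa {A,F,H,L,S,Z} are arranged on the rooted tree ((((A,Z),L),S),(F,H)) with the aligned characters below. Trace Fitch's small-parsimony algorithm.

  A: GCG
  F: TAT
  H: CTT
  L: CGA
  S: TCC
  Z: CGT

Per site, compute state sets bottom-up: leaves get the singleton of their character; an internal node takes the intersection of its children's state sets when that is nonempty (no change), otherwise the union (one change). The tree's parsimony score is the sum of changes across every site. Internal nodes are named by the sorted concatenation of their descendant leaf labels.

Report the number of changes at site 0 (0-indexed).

[col 0] AZ: children A:{G}, Z:{C} ∪→ {C,G}; cost 1
[col 0] ALZ: children AZ:{C,G}, L:{C} ∩→ {C}; cost 0
[col 0] ALSZ: children ALZ:{C}, S:{T} ∪→ {C,T}; cost 1
[col 0] FH: children F:{T}, H:{C} ∪→ {C,T}; cost 1
[col 0] AFHLSZ: children ALSZ:{C,T}, FH:{C,T} ∩→ {C,T}; cost 0
[col 1] AZ: children A:{C}, Z:{G} ∪→ {C,G}; cost 1
[col 1] ALZ: children AZ:{C,G}, L:{G} ∩→ {G}; cost 0
[col 1] ALSZ: children ALZ:{G}, S:{C} ∪→ {C,G}; cost 1
[col 1] FH: children F:{A}, H:{T} ∪→ {A,T}; cost 1
[col 1] AFHLSZ: children ALSZ:{C,G}, FH:{A,T} ∪→ {A,C,G,T}; cost 1
[col 2] AZ: children A:{G}, Z:{T} ∪→ {G,T}; cost 1
[col 2] ALZ: children AZ:{G,T}, L:{A} ∪→ {A,G,T}; cost 1
[col 2] ALSZ: children ALZ:{A,G,T}, S:{C} ∪→ {A,C,G,T}; cost 1
[col 2] FH: children F:{T}, H:{T} ∩→ {T}; cost 0
[col 2] AFHLSZ: children ALSZ:{A,C,G,T}, FH:{T} ∩→ {T}; cost 0
per-site changes: [3, 4, 3]; total = 10

3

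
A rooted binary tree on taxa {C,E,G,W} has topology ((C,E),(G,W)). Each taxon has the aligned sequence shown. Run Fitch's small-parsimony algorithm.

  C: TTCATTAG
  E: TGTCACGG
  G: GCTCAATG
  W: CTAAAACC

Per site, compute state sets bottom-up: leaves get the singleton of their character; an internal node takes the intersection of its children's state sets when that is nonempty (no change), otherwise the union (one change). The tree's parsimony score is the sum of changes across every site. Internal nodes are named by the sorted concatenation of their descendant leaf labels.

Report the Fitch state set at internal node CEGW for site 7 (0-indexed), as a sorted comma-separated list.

G

site 0, node CE: C={T} ∩ E={T} → {T} (+0)
site 0, node GW: G={G} ∪ W={C} → {C,G} (+1)
site 0, node CEGW: CE={T} ∪ GW={C,G} → {C,G,T} (+1)
site 1, node CE: C={T} ∪ E={G} → {G,T} (+1)
site 1, node GW: G={C} ∪ W={T} → {C,T} (+1)
site 1, node CEGW: CE={G,T} ∩ GW={C,T} → {T} (+0)
site 2, node CE: C={C} ∪ E={T} → {C,T} (+1)
site 2, node GW: G={T} ∪ W={A} → {A,T} (+1)
site 2, node CEGW: CE={C,T} ∩ GW={A,T} → {T} (+0)
site 3, node CE: C={A} ∪ E={C} → {A,C} (+1)
site 3, node GW: G={C} ∪ W={A} → {A,C} (+1)
site 3, node CEGW: CE={A,C} ∩ GW={A,C} → {A,C} (+0)
site 4, node CE: C={T} ∪ E={A} → {A,T} (+1)
site 4, node GW: G={A} ∩ W={A} → {A} (+0)
site 4, node CEGW: CE={A,T} ∩ GW={A} → {A} (+0)
site 5, node CE: C={T} ∪ E={C} → {C,T} (+1)
site 5, node GW: G={A} ∩ W={A} → {A} (+0)
site 5, node CEGW: CE={C,T} ∪ GW={A} → {A,C,T} (+1)
site 6, node CE: C={A} ∪ E={G} → {A,G} (+1)
site 6, node GW: G={T} ∪ W={C} → {C,T} (+1)
site 6, node CEGW: CE={A,G} ∪ GW={C,T} → {A,C,G,T} (+1)
site 7, node CE: C={G} ∩ E={G} → {G} (+0)
site 7, node GW: G={G} ∪ W={C} → {C,G} (+1)
site 7, node CEGW: CE={G} ∩ GW={C,G} → {G} (+0)
per-site changes: [2, 2, 2, 2, 1, 2, 3, 1]; total = 15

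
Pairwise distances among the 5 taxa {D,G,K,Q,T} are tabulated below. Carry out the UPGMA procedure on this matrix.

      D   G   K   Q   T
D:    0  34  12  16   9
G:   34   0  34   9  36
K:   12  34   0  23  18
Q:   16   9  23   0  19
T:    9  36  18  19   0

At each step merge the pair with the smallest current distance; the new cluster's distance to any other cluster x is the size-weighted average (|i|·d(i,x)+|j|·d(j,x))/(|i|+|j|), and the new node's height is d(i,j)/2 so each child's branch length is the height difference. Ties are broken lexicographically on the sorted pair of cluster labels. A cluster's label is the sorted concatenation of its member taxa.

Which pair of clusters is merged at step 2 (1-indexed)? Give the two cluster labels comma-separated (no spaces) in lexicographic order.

1. join D+T (d=9) ⇒ DT; edges |D|=9/2, |T|=9/2
  updated: d(DT,G)=35, d(DT,K)=15, d(DT,Q)=35/2
2. join G+Q (d=9) ⇒ GQ; edges |G|=9/2, |Q|=9/2
  updated: d(DT,GQ)=105/4, d(GQ,K)=57/2
3. join DT+K (d=15) ⇒ DKT; edges |DT|=3, |K|=15/2
  updated: d(DKT,GQ)=27
4. join DKT+GQ (d=27) ⇒ DGKQT; edges |DKT|=6, |GQ|=9
final tree: (((D:9/2,T:9/2):3,K:15/2):6,(G:9/2,Q:9/2):9)
total length: 87/2

G,Q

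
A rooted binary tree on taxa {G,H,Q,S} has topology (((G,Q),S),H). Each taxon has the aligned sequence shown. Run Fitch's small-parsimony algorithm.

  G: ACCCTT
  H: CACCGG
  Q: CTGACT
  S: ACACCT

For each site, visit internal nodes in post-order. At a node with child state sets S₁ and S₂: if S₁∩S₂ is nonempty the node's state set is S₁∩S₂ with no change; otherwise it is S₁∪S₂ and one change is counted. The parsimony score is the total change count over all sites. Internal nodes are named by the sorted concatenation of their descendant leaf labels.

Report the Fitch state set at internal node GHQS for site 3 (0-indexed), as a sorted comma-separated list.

C

GQ@0: {A} ∪ {C} = {A,C} (union, +1)
GQS@0: {A,C} ∩ {A} = {A} (intersection, +0)
GHQS@0: {A} ∪ {C} = {A,C} (union, +1)
GQ@1: {C} ∪ {T} = {C,T} (union, +1)
GQS@1: {C,T} ∩ {C} = {C} (intersection, +0)
GHQS@1: {C} ∪ {A} = {A,C} (union, +1)
GQ@2: {C} ∪ {G} = {C,G} (union, +1)
GQS@2: {C,G} ∪ {A} = {A,C,G} (union, +1)
GHQS@2: {A,C,G} ∩ {C} = {C} (intersection, +0)
GQ@3: {C} ∪ {A} = {A,C} (union, +1)
GQS@3: {A,C} ∩ {C} = {C} (intersection, +0)
GHQS@3: {C} ∩ {C} = {C} (intersection, +0)
GQ@4: {T} ∪ {C} = {C,T} (union, +1)
GQS@4: {C,T} ∩ {C} = {C} (intersection, +0)
GHQS@4: {C} ∪ {G} = {C,G} (union, +1)
GQ@5: {T} ∩ {T} = {T} (intersection, +0)
GQS@5: {T} ∩ {T} = {T} (intersection, +0)
GHQS@5: {T} ∪ {G} = {G,T} (union, +1)
per-site changes: [2, 2, 2, 1, 2, 1]; total = 10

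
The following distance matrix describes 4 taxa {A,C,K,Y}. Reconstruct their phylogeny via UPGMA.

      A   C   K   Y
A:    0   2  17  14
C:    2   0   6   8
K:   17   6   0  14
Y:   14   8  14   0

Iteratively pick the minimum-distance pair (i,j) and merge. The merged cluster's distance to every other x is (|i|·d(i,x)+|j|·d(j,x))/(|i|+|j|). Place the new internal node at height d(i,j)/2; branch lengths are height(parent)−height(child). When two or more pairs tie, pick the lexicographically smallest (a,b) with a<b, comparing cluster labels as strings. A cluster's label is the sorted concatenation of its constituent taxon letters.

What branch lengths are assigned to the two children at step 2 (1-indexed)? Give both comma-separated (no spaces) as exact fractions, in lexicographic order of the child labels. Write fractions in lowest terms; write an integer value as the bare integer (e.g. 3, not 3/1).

9/2,11/2

1. join A+C (d=2) ⇒ AC; edges |A|=1, |C|=1
  updated: d(AC,K)=23/2, d(AC,Y)=11
2. join AC+Y (d=11) ⇒ ACY; edges |AC|=9/2, |Y|=11/2
  updated: d(ACY,K)=37/3
3. join ACY+K (d=37/3) ⇒ ACKY; edges |ACY|=2/3, |K|=37/6
final tree: (((A:1,C:1):9/2,Y:11/2):2/3,K:37/6)
total length: 113/6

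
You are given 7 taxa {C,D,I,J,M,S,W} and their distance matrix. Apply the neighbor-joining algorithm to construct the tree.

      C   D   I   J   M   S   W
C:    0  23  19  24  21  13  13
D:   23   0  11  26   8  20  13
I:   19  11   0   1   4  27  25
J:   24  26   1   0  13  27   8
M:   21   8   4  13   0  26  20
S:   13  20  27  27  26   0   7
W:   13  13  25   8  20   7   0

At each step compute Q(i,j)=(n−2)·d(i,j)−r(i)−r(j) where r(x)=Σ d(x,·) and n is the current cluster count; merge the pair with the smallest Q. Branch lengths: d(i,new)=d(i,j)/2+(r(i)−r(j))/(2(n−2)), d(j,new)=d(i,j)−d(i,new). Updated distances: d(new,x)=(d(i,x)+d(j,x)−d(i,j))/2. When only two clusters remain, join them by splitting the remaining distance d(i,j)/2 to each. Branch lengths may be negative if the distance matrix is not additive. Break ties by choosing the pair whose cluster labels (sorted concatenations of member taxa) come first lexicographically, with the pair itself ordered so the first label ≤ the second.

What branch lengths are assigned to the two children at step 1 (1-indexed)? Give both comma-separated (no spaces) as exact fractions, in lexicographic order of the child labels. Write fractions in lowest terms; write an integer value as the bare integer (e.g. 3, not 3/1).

iteration 1: select I,J (d=1, Q=-181); attach at lengths (-7/10, 17/10); label the merged cluster IJ
  updated: d(C,IJ)=21, d(D,IJ)=18, d(IJ,M)=8, d(IJ,S)=53/2, d(IJ,W)=16
iteration 2: select IJ,M (d=8, Q=-281/2); attach at lengths (77/16, 51/16); label the merged cluster IJM
  updated: d(C,IJM)=17, d(D,IJM)=9, d(IJM,S)=89/4, d(IJM,W)=14
iteration 3: select D,IJM (d=9, Q=-401/4); attach at lengths (119/24, 97/24); label the merged cluster DIJM
  updated: d(C,DIJM)=31/2, d(DIJM,S)=133/8, d(DIJM,W)=9
iteration 4: select C,S (d=13, Q=-417/8); attach at lengths (247/32, 169/32); label the merged cluster CS
  updated: d(CS,DIJM)=153/16, d(CS,W)=7/2
iteration 5: select CS,DIJM (d=153/16, Q=-353/16); attach at lengths (65/32, 241/32); label the merged cluster CDIJMS
  updated: d(CDIJMS,W)=47/32
iteration 6: select CDIJMS,W (d=47/32); attach at lengths (47/64, 47/64); label the merged cluster CDIJMSW
final tree: (((C:247/32,S:169/32):65/32,(D:119/24,((I:-7/10,J:17/10):77/16,M:51/16):97/24):241/32):47/64,W:47/64)
total length: 1345/32

-7/10,17/10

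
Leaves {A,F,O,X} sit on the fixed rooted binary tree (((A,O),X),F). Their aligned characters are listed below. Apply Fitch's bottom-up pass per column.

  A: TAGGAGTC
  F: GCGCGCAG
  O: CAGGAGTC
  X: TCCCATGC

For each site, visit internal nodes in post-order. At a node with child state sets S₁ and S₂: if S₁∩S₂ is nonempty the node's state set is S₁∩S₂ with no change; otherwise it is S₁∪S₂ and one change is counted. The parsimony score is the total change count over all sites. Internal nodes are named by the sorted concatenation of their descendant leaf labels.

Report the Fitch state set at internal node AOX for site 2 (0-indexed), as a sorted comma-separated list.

C,G

[col 0] AO: children A:{T}, O:{C} ∪→ {C,T}; cost 1
[col 0] AOX: children AO:{C,T}, X:{T} ∩→ {T}; cost 0
[col 0] AFOX: children AOX:{T}, F:{G} ∪→ {G,T}; cost 1
[col 1] AO: children A:{A}, O:{A} ∩→ {A}; cost 0
[col 1] AOX: children AO:{A}, X:{C} ∪→ {A,C}; cost 1
[col 1] AFOX: children AOX:{A,C}, F:{C} ∩→ {C}; cost 0
[col 2] AO: children A:{G}, O:{G} ∩→ {G}; cost 0
[col 2] AOX: children AO:{G}, X:{C} ∪→ {C,G}; cost 1
[col 2] AFOX: children AOX:{C,G}, F:{G} ∩→ {G}; cost 0
[col 3] AO: children A:{G}, O:{G} ∩→ {G}; cost 0
[col 3] AOX: children AO:{G}, X:{C} ∪→ {C,G}; cost 1
[col 3] AFOX: children AOX:{C,G}, F:{C} ∩→ {C}; cost 0
[col 4] AO: children A:{A}, O:{A} ∩→ {A}; cost 0
[col 4] AOX: children AO:{A}, X:{A} ∩→ {A}; cost 0
[col 4] AFOX: children AOX:{A}, F:{G} ∪→ {A,G}; cost 1
[col 5] AO: children A:{G}, O:{G} ∩→ {G}; cost 0
[col 5] AOX: children AO:{G}, X:{T} ∪→ {G,T}; cost 1
[col 5] AFOX: children AOX:{G,T}, F:{C} ∪→ {C,G,T}; cost 1
[col 6] AO: children A:{T}, O:{T} ∩→ {T}; cost 0
[col 6] AOX: children AO:{T}, X:{G} ∪→ {G,T}; cost 1
[col 6] AFOX: children AOX:{G,T}, F:{A} ∪→ {A,G,T}; cost 1
[col 7] AO: children A:{C}, O:{C} ∩→ {C}; cost 0
[col 7] AOX: children AO:{C}, X:{C} ∩→ {C}; cost 0
[col 7] AFOX: children AOX:{C}, F:{G} ∪→ {C,G}; cost 1
per-site changes: [2, 1, 1, 1, 1, 2, 2, 1]; total = 11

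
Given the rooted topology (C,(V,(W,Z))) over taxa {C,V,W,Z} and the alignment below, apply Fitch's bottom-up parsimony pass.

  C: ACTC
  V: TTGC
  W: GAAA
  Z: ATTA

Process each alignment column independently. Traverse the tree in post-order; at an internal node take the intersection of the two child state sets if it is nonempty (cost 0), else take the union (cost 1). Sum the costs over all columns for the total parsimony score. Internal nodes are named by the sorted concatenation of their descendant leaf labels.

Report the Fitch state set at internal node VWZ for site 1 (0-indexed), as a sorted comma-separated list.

[col 0] WZ: children W:{G}, Z:{A} ∪→ {A,G}; cost 1
[col 0] VWZ: children V:{T}, WZ:{A,G} ∪→ {A,G,T}; cost 1
[col 0] CVWZ: children C:{A}, VWZ:{A,G,T} ∩→ {A}; cost 0
[col 1] WZ: children W:{A}, Z:{T} ∪→ {A,T}; cost 1
[col 1] VWZ: children V:{T}, WZ:{A,T} ∩→ {T}; cost 0
[col 1] CVWZ: children C:{C}, VWZ:{T} ∪→ {C,T}; cost 1
[col 2] WZ: children W:{A}, Z:{T} ∪→ {A,T}; cost 1
[col 2] VWZ: children V:{G}, WZ:{A,T} ∪→ {A,G,T}; cost 1
[col 2] CVWZ: children C:{T}, VWZ:{A,G,T} ∩→ {T}; cost 0
[col 3] WZ: children W:{A}, Z:{A} ∩→ {A}; cost 0
[col 3] VWZ: children V:{C}, WZ:{A} ∪→ {A,C}; cost 1
[col 3] CVWZ: children C:{C}, VWZ:{A,C} ∩→ {C}; cost 0
per-site changes: [2, 2, 2, 1]; total = 7

T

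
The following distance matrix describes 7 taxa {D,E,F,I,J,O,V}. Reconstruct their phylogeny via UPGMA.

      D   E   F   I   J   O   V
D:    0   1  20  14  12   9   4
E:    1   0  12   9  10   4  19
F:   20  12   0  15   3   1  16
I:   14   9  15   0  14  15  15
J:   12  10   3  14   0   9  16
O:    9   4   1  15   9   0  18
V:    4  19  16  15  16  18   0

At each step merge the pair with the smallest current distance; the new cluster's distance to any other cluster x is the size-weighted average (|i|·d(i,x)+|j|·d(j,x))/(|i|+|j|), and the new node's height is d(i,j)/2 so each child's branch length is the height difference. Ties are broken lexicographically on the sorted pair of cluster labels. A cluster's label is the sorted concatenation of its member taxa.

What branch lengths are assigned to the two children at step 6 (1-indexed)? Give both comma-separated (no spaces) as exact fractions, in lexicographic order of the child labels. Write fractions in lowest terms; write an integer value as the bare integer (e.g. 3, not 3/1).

19/30,22/3

1. join D+E (d=1) ⇒ DE; edges |D|=1/2, |E|=1/2
  updated: d(DE,F)=16, d(DE,I)=23/2, d(DE,J)=11, d(DE,O)=13/2, d(DE,V)=23/2
2. join F+O (d=1) ⇒ FO; edges |F|=1/2, |O|=1/2
  updated: d(DE,FO)=45/4, d(FO,I)=15, d(FO,J)=6, d(FO,V)=17
3. join FO+J (d=6) ⇒ FJO; edges |FO|=5/2, |J|=3
  updated: d(DE,FJO)=67/6, d(FJO,I)=44/3, d(FJO,V)=50/3
4. join DE+FJO (d=67/6) ⇒ DEFJO; edges |DE|=61/12, |FJO|=31/12
  updated: d(DEFJO,I)=67/5, d(DEFJO,V)=73/5
5. join DEFJO+I (d=67/5) ⇒ DEFIJO; edges |DEFJO|=67/60, |I|=67/10
  updated: d(DEFIJO,V)=44/3
6. join DEFIJO+V (d=44/3) ⇒ DEFIJOV; edges |DEFIJO|=19/30, |V|=22/3
final tree: ((((D:1/2,E:1/2):61/12,((F:1/2,O:1/2):5/2,J:3):31/12):67/60,I:67/10):19/30,V:22/3)
total length: 619/20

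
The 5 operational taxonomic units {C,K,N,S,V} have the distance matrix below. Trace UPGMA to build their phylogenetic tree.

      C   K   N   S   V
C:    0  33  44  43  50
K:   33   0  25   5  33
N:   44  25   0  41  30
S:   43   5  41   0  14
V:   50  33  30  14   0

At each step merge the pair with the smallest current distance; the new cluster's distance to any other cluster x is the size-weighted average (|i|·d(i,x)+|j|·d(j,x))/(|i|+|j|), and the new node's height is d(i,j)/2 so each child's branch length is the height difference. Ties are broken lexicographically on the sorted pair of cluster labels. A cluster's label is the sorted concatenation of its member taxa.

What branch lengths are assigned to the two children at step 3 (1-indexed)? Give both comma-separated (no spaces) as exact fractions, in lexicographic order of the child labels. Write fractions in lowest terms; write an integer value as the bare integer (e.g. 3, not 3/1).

iteration 1: select K,S (d=5); attach at lengths (5/2, 5/2); label the merged cluster KS
  updated: d(C,KS)=38, d(KS,N)=33, d(KS,V)=47/2
iteration 2: select KS,V (d=47/2); attach at lengths (37/4, 47/4); label the merged cluster KSV
  updated: d(C,KSV)=42, d(KSV,N)=32
iteration 3: select KSV,N (d=32); attach at lengths (17/4, 16); label the merged cluster KNSV
  updated: d(C,KNSV)=85/2
iteration 4: select C,KNSV (d=85/2); attach at lengths (85/4, 21/4); label the merged cluster CKNSV
final tree: (C:85/4,(((K:5/2,S:5/2):37/4,V:47/4):17/4,N:16):21/4)
total length: 291/4

17/4,16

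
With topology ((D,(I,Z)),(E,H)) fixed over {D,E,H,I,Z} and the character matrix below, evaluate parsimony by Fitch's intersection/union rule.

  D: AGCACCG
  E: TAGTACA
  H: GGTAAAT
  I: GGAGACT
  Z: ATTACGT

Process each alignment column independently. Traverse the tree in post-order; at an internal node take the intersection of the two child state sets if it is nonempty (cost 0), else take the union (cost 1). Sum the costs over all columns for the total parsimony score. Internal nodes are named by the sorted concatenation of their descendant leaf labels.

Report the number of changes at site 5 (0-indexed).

site 0, node IZ: I={G} ∪ Z={A} → {A,G} (+1)
site 0, node DIZ: D={A} ∩ IZ={A,G} → {A} (+0)
site 0, node EH: E={T} ∪ H={G} → {G,T} (+1)
site 0, node DEHIZ: DIZ={A} ∪ EH={G,T} → {A,G,T} (+1)
site 1, node IZ: I={G} ∪ Z={T} → {G,T} (+1)
site 1, node DIZ: D={G} ∩ IZ={G,T} → {G} (+0)
site 1, node EH: E={A} ∪ H={G} → {A,G} (+1)
site 1, node DEHIZ: DIZ={G} ∩ EH={A,G} → {G} (+0)
site 2, node IZ: I={A} ∪ Z={T} → {A,T} (+1)
site 2, node DIZ: D={C} ∪ IZ={A,T} → {A,C,T} (+1)
site 2, node EH: E={G} ∪ H={T} → {G,T} (+1)
site 2, node DEHIZ: DIZ={A,C,T} ∩ EH={G,T} → {T} (+0)
site 3, node IZ: I={G} ∪ Z={A} → {A,G} (+1)
site 3, node DIZ: D={A} ∩ IZ={A,G} → {A} (+0)
site 3, node EH: E={T} ∪ H={A} → {A,T} (+1)
site 3, node DEHIZ: DIZ={A} ∩ EH={A,T} → {A} (+0)
site 4, node IZ: I={A} ∪ Z={C} → {A,C} (+1)
site 4, node DIZ: D={C} ∩ IZ={A,C} → {C} (+0)
site 4, node EH: E={A} ∩ H={A} → {A} (+0)
site 4, node DEHIZ: DIZ={C} ∪ EH={A} → {A,C} (+1)
site 5, node IZ: I={C} ∪ Z={G} → {C,G} (+1)
site 5, node DIZ: D={C} ∩ IZ={C,G} → {C} (+0)
site 5, node EH: E={C} ∪ H={A} → {A,C} (+1)
site 5, node DEHIZ: DIZ={C} ∩ EH={A,C} → {C} (+0)
site 6, node IZ: I={T} ∩ Z={T} → {T} (+0)
site 6, node DIZ: D={G} ∪ IZ={T} → {G,T} (+1)
site 6, node EH: E={A} ∪ H={T} → {A,T} (+1)
site 6, node DEHIZ: DIZ={G,T} ∩ EH={A,T} → {T} (+0)
per-site changes: [3, 2, 3, 2, 2, 2, 2]; total = 16

2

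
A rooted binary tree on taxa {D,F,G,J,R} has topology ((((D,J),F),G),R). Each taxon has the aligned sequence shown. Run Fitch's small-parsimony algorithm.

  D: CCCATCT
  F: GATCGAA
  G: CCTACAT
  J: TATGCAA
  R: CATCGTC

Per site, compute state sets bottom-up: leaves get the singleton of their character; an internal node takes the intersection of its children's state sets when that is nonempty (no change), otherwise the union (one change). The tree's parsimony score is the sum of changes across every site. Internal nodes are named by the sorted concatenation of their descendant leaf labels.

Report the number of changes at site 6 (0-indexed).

site 0, node DJ: D={C} ∪ J={T} → {C,T} (+1)
site 0, node DFJ: DJ={C,T} ∪ F={G} → {C,G,T} (+1)
site 0, node DFGJ: DFJ={C,G,T} ∩ G={C} → {C} (+0)
site 0, node DFGJR: DFGJ={C} ∩ R={C} → {C} (+0)
site 1, node DJ: D={C} ∪ J={A} → {A,C} (+1)
site 1, node DFJ: DJ={A,C} ∩ F={A} → {A} (+0)
site 1, node DFGJ: DFJ={A} ∪ G={C} → {A,C} (+1)
site 1, node DFGJR: DFGJ={A,C} ∩ R={A} → {A} (+0)
site 2, node DJ: D={C} ∪ J={T} → {C,T} (+1)
site 2, node DFJ: DJ={C,T} ∩ F={T} → {T} (+0)
site 2, node DFGJ: DFJ={T} ∩ G={T} → {T} (+0)
site 2, node DFGJR: DFGJ={T} ∩ R={T} → {T} (+0)
site 3, node DJ: D={A} ∪ J={G} → {A,G} (+1)
site 3, node DFJ: DJ={A,G} ∪ F={C} → {A,C,G} (+1)
site 3, node DFGJ: DFJ={A,C,G} ∩ G={A} → {A} (+0)
site 3, node DFGJR: DFGJ={A} ∪ R={C} → {A,C} (+1)
site 4, node DJ: D={T} ∪ J={C} → {C,T} (+1)
site 4, node DFJ: DJ={C,T} ∪ F={G} → {C,G,T} (+1)
site 4, node DFGJ: DFJ={C,G,T} ∩ G={C} → {C} (+0)
site 4, node DFGJR: DFGJ={C} ∪ R={G} → {C,G} (+1)
site 5, node DJ: D={C} ∪ J={A} → {A,C} (+1)
site 5, node DFJ: DJ={A,C} ∩ F={A} → {A} (+0)
site 5, node DFGJ: DFJ={A} ∩ G={A} → {A} (+0)
site 5, node DFGJR: DFGJ={A} ∪ R={T} → {A,T} (+1)
site 6, node DJ: D={T} ∪ J={A} → {A,T} (+1)
site 6, node DFJ: DJ={A,T} ∩ F={A} → {A} (+0)
site 6, node DFGJ: DFJ={A} ∪ G={T} → {A,T} (+1)
site 6, node DFGJR: DFGJ={A,T} ∪ R={C} → {A,C,T} (+1)
per-site changes: [2, 2, 1, 3, 3, 2, 3]; total = 16

3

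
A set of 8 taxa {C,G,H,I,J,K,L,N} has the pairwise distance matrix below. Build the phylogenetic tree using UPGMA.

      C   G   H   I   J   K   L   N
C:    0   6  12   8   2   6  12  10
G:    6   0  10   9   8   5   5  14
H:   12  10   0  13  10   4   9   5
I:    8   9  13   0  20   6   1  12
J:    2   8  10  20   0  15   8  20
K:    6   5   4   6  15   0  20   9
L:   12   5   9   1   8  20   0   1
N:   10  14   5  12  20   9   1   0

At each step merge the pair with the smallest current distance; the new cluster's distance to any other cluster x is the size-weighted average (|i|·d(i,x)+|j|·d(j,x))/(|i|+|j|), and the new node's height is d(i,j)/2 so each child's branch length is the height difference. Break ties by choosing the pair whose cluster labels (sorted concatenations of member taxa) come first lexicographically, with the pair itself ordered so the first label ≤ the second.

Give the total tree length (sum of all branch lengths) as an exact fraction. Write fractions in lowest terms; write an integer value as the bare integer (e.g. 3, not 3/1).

1577/60

iteration 1: select I,L (d=1); attach at lengths (1/2, 1/2); label the merged cluster IL
  updated: d(C,IL)=10, d(G,IL)=7, d(H,IL)=11, d(IL,J)=14, d(IL,K)=13, d(IL,N)=13/2
iteration 2: select C,J (d=2); attach at lengths (1, 1); label the merged cluster CJ
  updated: d(CJ,G)=7, d(CJ,H)=11, d(CJ,IL)=12, d(CJ,K)=21/2, d(CJ,N)=15
iteration 3: select H,K (d=4); attach at lengths (2, 2); label the merged cluster HK
  updated: d(CJ,HK)=43/4, d(G,HK)=15/2, d(HK,IL)=12, d(HK,N)=7
iteration 4: select IL,N (d=13/2); attach at lengths (11/4, 13/4); label the merged cluster ILN
  updated: d(CJ,ILN)=13, d(G,ILN)=28/3, d(HK,ILN)=31/3
iteration 5: select CJ,G (d=7); attach at lengths (5/2, 7/2); label the merged cluster CGJ
  updated: d(CGJ,HK)=29/3, d(CGJ,ILN)=106/9
iteration 6: select CGJ,HK (d=29/3); attach at lengths (4/3, 17/6); label the merged cluster CGHJK
  updated: d(CGHJK,ILN)=56/5
iteration 7: select CGHJK,ILN (d=56/5); attach at lengths (23/30, 47/20); label the merged cluster CGHIJKLN
final tree: ((((C:1,J:1):5/2,G:7/2):4/3,(H:2,K:2):17/6):23/30,((I:1/2,L:1/2):11/4,N:13/4):47/20)
total length: 1577/60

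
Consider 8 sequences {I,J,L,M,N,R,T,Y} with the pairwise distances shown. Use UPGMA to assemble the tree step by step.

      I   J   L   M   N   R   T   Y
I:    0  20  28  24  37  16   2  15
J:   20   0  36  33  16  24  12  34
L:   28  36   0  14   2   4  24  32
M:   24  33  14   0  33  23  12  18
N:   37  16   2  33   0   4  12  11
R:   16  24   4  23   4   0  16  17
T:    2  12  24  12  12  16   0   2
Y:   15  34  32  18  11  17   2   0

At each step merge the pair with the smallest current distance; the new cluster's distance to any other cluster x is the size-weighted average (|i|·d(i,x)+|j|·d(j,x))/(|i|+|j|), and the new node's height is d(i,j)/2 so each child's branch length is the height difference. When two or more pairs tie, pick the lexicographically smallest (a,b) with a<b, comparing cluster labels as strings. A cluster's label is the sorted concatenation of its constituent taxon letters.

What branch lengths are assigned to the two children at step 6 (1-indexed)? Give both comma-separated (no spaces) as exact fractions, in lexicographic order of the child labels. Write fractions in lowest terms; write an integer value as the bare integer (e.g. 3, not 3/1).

47/24,215/24

1. join I+T (d=2) ⇒ IT; edges |I|=1, |T|=1
  updated: d(IT,J)=16, d(IT,L)=26, d(IT,M)=18, d(IT,N)=49/2, d(IT,R)=16, d(IT,Y)=17/2
2. join L+N (d=2) ⇒ LN; edges |L|=1, |N|=1
  updated: d(IT,LN)=101/4, d(J,LN)=26, d(LN,M)=47/2, d(LN,R)=4, d(LN,Y)=43/2
3. join LN+R (d=4) ⇒ LNR; edges |LN|=1, |R|=2
  updated: d(IT,LNR)=133/6, d(J,LNR)=76/3, d(LNR,M)=70/3, d(LNR,Y)=20
4. join IT+Y (d=17/2) ⇒ ITY; edges |IT|=13/4, |Y|=17/4
  updated: d(ITY,J)=22, d(ITY,LNR)=193/9, d(ITY,M)=18
5. join ITY+M (d=18) ⇒ IMTY; edges |ITY|=19/4, |M|=9
  updated: d(IMTY,J)=99/4, d(IMTY,LNR)=263/12
6. join IMTY+LNR (d=263/12) ⇒ ILMNRTY; edges |IMTY|=47/24, |LNR|=215/24
  updated: d(ILMNRTY,J)=25
7. join ILMNRTY+J (d=25) ⇒ IJLMNRTY; edges |ILMNRTY|=37/24, |J|=25/2
final tree: (((((I:1,T:1):13/4,Y:17/4):19/4,M:9):47/24,((L:1,N:1):1,R:2):215/24):37/24,J:25/2)
total length: 1277/24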